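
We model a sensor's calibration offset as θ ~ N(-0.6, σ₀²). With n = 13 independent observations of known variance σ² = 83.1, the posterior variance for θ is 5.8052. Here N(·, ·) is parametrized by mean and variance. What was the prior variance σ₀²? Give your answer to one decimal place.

σ₀² = 63.2

Posterior precision equals prior precision plus data precision: 1/σ_n² = 1/σ₀² + n/σ².
So 1/σ₀² = 1/5.8052 − 13/83.1 = 0.172259 − 0.156438 = 0.015821.
Hence σ₀² = 1/0.015821 ≈ 63.2.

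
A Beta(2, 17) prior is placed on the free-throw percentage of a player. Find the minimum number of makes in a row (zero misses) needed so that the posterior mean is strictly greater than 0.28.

k = 5

After k makes and 0 misses the posterior is Beta(2+k, 17), with mean (2+k)/(2+17+k).
Set (2+k)/(19+k) > 0.28 and solve: k > (0.28·19 − 2)/(1 − 0.28) = 4.611.
The smallest integer exceeding 4.611 is 5, and checking k=5: (7)/(24) = 0.2917 > 0.28.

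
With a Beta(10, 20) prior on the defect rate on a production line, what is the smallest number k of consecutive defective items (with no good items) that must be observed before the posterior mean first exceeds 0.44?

After k defective items and 0 good items the posterior is Beta(10+k, 20), with mean (10+k)/(10+20+k).
Set (10+k)/(30+k) > 0.44 and solve: k > (0.44·30 − 10)/(1 − 0.44) = 5.714.
The smallest integer exceeding 5.714 is 6.

k = 6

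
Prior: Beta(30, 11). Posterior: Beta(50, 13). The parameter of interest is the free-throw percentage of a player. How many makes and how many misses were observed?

20 makes and 2 misses

Beta is conjugate to the binomial likelihood: posterior = Beta(α+s, β+f).
So s = 50 − 30 = 20 and f = 13 − 11 = 2.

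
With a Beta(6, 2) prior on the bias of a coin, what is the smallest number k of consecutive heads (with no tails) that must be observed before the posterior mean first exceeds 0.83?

After k heads and 0 tails the posterior is Beta(6+k, 2), with mean (6+k)/(6+2+k).
Set (6+k)/(8+k) > 0.83 and solve: k > (0.83·8 − 6)/(1 − 0.83) = 3.765.
The smallest integer exceeding 3.765 is 4.

k = 4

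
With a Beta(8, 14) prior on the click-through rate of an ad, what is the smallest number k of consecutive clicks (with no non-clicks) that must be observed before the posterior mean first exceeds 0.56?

k = 10

After k clicks and 0 non-clicks the posterior is Beta(8+k, 14), with mean (8+k)/(8+14+k).
Set (8+k)/(22+k) > 0.56 and solve: k > (0.56·22 − 8)/(1 − 0.56) = 9.818.
The smallest integer exceeding 9.818 is 10, and checking k=10: (18)/(32) = 0.5625 > 0.56.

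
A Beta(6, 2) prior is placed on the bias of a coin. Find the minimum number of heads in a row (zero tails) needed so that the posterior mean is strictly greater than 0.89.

k = 11

After k heads and 0 tails the posterior is Beta(6+k, 2), with mean (6+k)/(6+2+k).
Set (6+k)/(8+k) > 0.89 and solve: k > (0.89·8 − 6)/(1 − 0.89) = 10.182.
The smallest integer exceeding 10.182 is 11, and checking k=11: (17)/(19) = 0.8947 > 0.89.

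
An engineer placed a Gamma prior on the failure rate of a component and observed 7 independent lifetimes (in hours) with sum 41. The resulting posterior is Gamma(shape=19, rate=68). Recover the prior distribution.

For an exponential likelihood with a Gamma(α, β) prior on the rate, n observations with total T give posterior Gamma(α+n, β+T).
So α = 19 − 7 = 12 and β = 68 − 41 = 27.

Gamma(shape=12, rate=27)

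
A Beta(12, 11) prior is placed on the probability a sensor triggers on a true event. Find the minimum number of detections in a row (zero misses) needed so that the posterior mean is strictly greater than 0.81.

After k detections and 0 misses the posterior is Beta(12+k, 11), with mean (12+k)/(12+11+k).
Set (12+k)/(23+k) > 0.81 and solve: k > (0.81·23 − 12)/(1 − 0.81) = 34.895.
The smallest integer exceeding 34.895 is 35.

k = 35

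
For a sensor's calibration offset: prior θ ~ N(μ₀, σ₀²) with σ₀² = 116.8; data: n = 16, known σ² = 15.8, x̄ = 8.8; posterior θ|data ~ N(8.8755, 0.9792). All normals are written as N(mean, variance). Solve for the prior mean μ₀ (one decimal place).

μ₀ = 17.8

With known observation variance, the Normal–Normal posterior has precision τ_n = τ₀ + n/σ² and mean μ_n = (τ₀μ₀ + (n/σ²)x̄)/τ_n.
Here τ₀ = 1/116.8 = 0.008562 and τ_data = 16/15.8 = 1.012658, so τ_n = 1.021220.
Rearranging for μ₀: μ₀ = (μ_n·τ_n − τ_data·x̄)/τ₀ = (8.8755·1.021220 − 1.012658·8.8) / 0.008562 = 0.152448/0.008562 ≈ 17.8.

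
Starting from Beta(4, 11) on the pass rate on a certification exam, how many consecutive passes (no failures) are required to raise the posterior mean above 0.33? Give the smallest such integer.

After k passes and 0 failures the posterior is Beta(4+k, 11), with mean (4+k)/(4+11+k).
Set (4+k)/(15+k) > 0.33 and solve: k > (0.33·15 − 4)/(1 − 0.33) = 1.418.
The smallest integer exceeding 1.418 is 2.

k = 2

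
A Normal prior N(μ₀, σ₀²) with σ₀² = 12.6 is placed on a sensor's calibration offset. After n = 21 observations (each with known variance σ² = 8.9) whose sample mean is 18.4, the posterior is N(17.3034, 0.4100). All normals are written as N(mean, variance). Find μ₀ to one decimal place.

The posterior mean is a precision-weighted average: μ_n = (τ₀μ₀ + τ_data·x̄)/(τ₀+τ_data), with τ₀=1/σ₀² and τ_data=n/σ².
Here τ₀ = 1/12.6 = 0.079365 and τ_data = 21/8.9 = 2.359551, so τ_n = 2.438916.
Rearranging for μ₀: μ₀ = (μ_n·τ_n − τ_data·x̄)/τ₀ = (17.3034·2.438916 − 2.359551·18.4) / 0.079365 = -1.214199/0.079365 ≈ -15.3.

μ₀ = -15.3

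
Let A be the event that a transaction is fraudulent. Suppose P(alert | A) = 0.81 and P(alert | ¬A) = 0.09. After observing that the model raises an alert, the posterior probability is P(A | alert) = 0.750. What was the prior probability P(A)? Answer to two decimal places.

P(A) = 0.25

In odds form, posterior odds = prior odds × likelihood ratio, so prior odds = posterior odds ÷ LR.
Posterior odds = 0.750/(1−0.750) = 3.0000. LR = 0.81/0.09 = 9.0000.
Prior odds = 3.0000/9.0000 = 0.3333, so P(A) = 0.3333/(1+0.3333) ≈ 0.25.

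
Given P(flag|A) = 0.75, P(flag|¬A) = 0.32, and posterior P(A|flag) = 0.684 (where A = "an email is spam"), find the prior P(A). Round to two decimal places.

Bayes' rule in odds form gives O(A|E) = O(A)·[P(E|A)/P(E|¬A)], hence O(A) = O(A|E)/LR.
Posterior odds = 0.684/(1−0.684) = 2.1646. LR = 0.75/0.32 = 2.3438.
Prior odds = 2.1646/2.3438 = 0.9235, so P(A) = 0.9235/(1+0.9235) ≈ 0.48.

P(A) = 0.48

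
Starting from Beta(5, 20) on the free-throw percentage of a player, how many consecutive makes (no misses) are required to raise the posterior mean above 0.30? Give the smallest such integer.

After k makes and 0 misses the posterior is Beta(5+k, 20), with mean (5+k)/(5+20+k).
Set (5+k)/(25+k) > 0.30 and solve: k > (0.30·25 − 5)/(1 − 0.30) = 3.571.
The smallest integer exceeding 3.571 is 4, and checking k=4: (9)/(29) = 0.3103 > 0.30.

k = 4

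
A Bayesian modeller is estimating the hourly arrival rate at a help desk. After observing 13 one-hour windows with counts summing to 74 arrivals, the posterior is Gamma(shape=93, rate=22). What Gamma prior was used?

A Gamma(α, β) prior (rate parametrization) on a Poisson rate with n observations summing to S gives posterior Gamma(α+S, β+n).
So α = 93 − 74 = 19 and β = 22 − 13 = 9.

Gamma(shape=19, rate=9)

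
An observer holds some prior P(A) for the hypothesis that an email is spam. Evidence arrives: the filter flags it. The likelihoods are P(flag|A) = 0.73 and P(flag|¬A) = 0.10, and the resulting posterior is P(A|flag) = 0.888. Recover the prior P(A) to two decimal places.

P(A) = 0.52

In odds form, posterior odds = prior odds × likelihood ratio, so prior odds = posterior odds ÷ LR.
Posterior odds = 0.888/(1−0.888) = 7.9286. LR = 0.73/0.10 = 7.3000.
Prior odds = 7.9286/7.3000 = 1.0861, so P(A) = 1.0861/(1+1.0861) ≈ 0.52.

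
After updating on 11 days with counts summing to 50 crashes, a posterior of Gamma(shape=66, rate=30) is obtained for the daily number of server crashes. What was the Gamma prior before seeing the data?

Gamma–Poisson conjugacy: posterior shape = α + Σxᵢ, posterior rate = β + n.
So α = 66 − 50 = 16 and β = 30 − 11 = 19.

Gamma(shape=16, rate=19)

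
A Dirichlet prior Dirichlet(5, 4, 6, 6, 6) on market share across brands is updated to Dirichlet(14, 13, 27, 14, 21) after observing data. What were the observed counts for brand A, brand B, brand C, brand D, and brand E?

For a Dirichlet(α) prior with multinomial counts c, the posterior is Dirichlet(α + c) componentwise.
Counts are posterior − prior componentwise: 14−5=9, 13−4=9, 27−6=21, 14−6=8, 21−6=15.

counts (9, 9, 21, 8, 15)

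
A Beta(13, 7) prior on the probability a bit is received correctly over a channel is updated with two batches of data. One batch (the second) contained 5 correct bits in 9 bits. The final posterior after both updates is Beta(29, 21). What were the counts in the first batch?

Sequential conjugate updates are equivalent to a single update on the pooled data, so total successes = posterior α − prior α and total failures = posterior β − prior β.
Total across both batches: 29−13=16 correct bits, 21−7=14 errors.
Subtract the second batch: 16−5=11 correct bits and 14−4=10 errors.

11 correct bits and 10 errors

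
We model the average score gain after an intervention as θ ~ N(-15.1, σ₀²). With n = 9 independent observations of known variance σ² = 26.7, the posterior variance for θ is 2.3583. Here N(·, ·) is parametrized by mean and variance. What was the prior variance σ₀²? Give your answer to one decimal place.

Posterior precision equals prior precision plus data precision: 1/σ_n² = 1/σ₀² + n/σ².
So 1/σ₀² = 1/2.3583 − 9/26.7 = 0.424034 − 0.337079 = 0.086955.
Hence σ₀² = 1/0.086955 ≈ 11.5.

σ₀² = 11.5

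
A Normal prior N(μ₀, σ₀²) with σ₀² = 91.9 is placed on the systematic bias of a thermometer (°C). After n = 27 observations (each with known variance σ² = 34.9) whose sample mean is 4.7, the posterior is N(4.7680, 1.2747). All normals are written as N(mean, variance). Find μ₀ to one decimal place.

The posterior mean is a precision-weighted average: μ_n = (τ₀μ₀ + τ_data·x̄)/(τ₀+τ_data), with τ₀=1/σ₀² and τ_data=n/σ².
Here τ₀ = 1/91.9 = 0.010881 and τ_data = 27/34.9 = 0.773639, so τ_n = 0.784520.
Rearranging for μ₀: μ₀ = (μ_n·τ_n − τ_data·x̄)/τ₀ = (4.7680·0.784520 − 0.773639·4.7) / 0.010881 = 0.104488/0.010881 ≈ 9.6.

μ₀ = 9.6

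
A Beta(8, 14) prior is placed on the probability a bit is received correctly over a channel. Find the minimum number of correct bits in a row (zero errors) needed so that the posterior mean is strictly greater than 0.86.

k = 79

After k correct bits and 0 errors the posterior is Beta(8+k, 14), with mean (8+k)/(8+14+k).
Set (8+k)/(22+k) > 0.86 and solve: k > (0.86·22 − 8)/(1 − 0.86) = 78.000.
The smallest integer exceeding 78.000 is 79, and checking k=79: (87)/(101) = 0.8614 > 0.86.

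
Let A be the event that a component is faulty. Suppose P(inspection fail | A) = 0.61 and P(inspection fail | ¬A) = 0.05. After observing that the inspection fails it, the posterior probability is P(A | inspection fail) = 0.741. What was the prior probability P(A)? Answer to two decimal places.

In odds form, posterior odds = prior odds × likelihood ratio, so prior odds = posterior odds ÷ LR.
Posterior odds = 0.741/(1−0.741) = 2.8610. LR = 0.61/0.05 = 12.2000.
Prior odds = 2.8610/12.2000 = 0.2345, so P(A) = 0.2345/(1+0.2345) ≈ 0.19.

P(A) = 0.19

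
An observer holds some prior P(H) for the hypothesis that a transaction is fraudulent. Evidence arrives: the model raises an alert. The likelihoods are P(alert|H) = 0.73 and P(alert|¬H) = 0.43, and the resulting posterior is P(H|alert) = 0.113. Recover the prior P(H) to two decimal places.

P(H) = 0.07

Bayes' rule in odds form gives O(H|E) = O(H)·[P(E|H)/P(E|¬H)], hence O(H) = O(H|E)/LR.
Posterior odds = 0.113/(1−0.113) = 0.1274. LR = 0.73/0.43 = 1.6977.
Prior odds = 0.1274/1.6977 = 0.0750, so P(H) = 0.0750/(1+0.0750) ≈ 0.07.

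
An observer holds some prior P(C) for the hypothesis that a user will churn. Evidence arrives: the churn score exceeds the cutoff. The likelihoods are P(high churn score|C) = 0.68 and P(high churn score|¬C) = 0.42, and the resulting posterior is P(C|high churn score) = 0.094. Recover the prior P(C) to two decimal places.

P(C) = 0.06

In odds form, posterior odds = prior odds × likelihood ratio, so prior odds = posterior odds ÷ LR.
Posterior odds = 0.094/(1−0.094) = 0.1038. LR = 0.68/0.42 = 1.6190.
Prior odds = 0.1038/1.6190 = 0.0641, so P(C) = 0.0641/(1+0.0641) ≈ 0.06.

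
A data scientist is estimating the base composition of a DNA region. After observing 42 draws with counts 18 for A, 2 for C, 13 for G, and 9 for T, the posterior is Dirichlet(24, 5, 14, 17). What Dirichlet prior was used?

For a Dirichlet(α) prior with multinomial counts c, the posterior is Dirichlet(α + c) componentwise.
Subtract each count from the matching posterior parameter: 24−18=6, 5−2=3, 14−13=1, 17−9=8.

Dirichlet(6, 3, 1, 8)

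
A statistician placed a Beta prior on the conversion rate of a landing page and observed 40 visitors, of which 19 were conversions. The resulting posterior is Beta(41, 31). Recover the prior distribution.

Beta(22, 10)

Beta is conjugate to the binomial likelihood: posterior = Beta(α+s, β+f).
Subtract the data counts: 41−19=22, 31−21=10.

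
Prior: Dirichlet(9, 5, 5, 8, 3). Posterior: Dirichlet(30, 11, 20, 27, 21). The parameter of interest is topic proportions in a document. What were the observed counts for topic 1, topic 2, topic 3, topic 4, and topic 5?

counts (21, 6, 15, 19, 18)

For a Dirichlet(α) prior with multinomial counts c, the posterior is Dirichlet(α + c) componentwise.
Counts are posterior − prior componentwise: 30−9=21, 11−5=6, 20−5=15, 27−8=19, 21−3=18.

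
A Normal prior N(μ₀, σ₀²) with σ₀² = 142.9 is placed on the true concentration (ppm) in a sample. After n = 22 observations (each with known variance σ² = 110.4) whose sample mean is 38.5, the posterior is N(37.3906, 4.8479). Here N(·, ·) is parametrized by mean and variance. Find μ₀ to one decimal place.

μ₀ = 5.8

The posterior mean is a precision-weighted average: μ_n = (τ₀μ₀ + τ_data·x̄)/(τ₀+τ_data), with τ₀=1/σ₀² and τ_data=n/σ².
Here τ₀ = 1/142.9 = 0.006998 and τ_data = 22/110.4 = 0.199275, so τ_n = 0.206273.
Rearranging for μ₀: μ₀ = (μ_n·τ_n − τ_data·x̄)/τ₀ = (37.3906·0.206273 − 0.199275·38.5) / 0.006998 = 0.040584/0.006998 ≈ 5.8.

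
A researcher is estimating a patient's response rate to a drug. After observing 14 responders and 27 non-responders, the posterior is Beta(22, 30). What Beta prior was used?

A Beta(α, β) prior with s successes and f failures in binomial data gives a Beta(α+s, β+f) posterior.
Subtract the data counts: 22−14=8, 30−27=3.

Beta(8, 3)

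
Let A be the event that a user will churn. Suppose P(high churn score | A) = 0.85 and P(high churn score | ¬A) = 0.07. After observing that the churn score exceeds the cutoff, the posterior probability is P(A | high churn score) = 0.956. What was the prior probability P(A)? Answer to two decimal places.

Bayes' rule in odds form gives O(A|E) = O(A)·[P(E|A)/P(E|¬A)], hence O(A) = O(A|E)/LR.
Posterior odds = 0.956/(1−0.956) = 21.7273. LR = 0.85/0.07 = 12.1429.
Prior odds = 21.7273/12.1429 = 1.7893, so P(A) = 1.7893/(1+1.7893) ≈ 0.64.

P(A) = 0.64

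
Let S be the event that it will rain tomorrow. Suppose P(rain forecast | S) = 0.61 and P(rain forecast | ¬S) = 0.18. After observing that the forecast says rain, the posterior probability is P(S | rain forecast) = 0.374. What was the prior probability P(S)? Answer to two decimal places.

In odds form, posterior odds = prior odds × likelihood ratio, so prior odds = posterior odds ÷ LR.
Posterior odds = 0.374/(1−0.374) = 0.5974. LR = 0.61/0.18 = 3.3889.
Prior odds = 0.5974/3.3889 = 0.1763, so P(S) = 0.1763/(1+0.1763) ≈ 0.15.

P(S) = 0.15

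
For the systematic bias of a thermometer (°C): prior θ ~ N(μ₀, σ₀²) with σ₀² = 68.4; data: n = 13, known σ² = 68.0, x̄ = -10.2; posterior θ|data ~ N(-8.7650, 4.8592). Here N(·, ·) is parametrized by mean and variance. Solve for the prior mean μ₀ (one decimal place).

μ₀ = 10.0

The posterior mean is a precision-weighted average: μ_n = (τ₀μ₀ + τ_data·x̄)/(τ₀+τ_data), with τ₀=1/σ₀² and τ_data=n/σ².
Here τ₀ = 1/68.4 = 0.014620 and τ_data = 13/68.0 = 0.191176, so τ_n = 0.205796.
Rearranging for μ₀: μ₀ = (μ_n·τ_n − τ_data·x̄)/τ₀ = (-8.7650·0.205796 − 0.191176·-10.2) / 0.014620 = 0.146193/0.014620 ≈ 10.0.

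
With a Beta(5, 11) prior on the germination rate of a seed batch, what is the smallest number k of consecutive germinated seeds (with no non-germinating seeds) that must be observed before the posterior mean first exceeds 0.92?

k = 122

After k germinated seeds and 0 non-germinating seeds the posterior is Beta(5+k, 11), with mean (5+k)/(5+11+k).
Set (5+k)/(16+k) > 0.92 and solve: k > (0.92·16 − 5)/(1 − 0.92) = 121.500.
The smallest integer exceeding 121.500 is 122, and checking k=122: (127)/(138) = 0.9203 > 0.92.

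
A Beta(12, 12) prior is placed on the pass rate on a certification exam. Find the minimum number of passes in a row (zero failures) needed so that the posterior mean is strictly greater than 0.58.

k = 5

After k passes and 0 failures the posterior is Beta(12+k, 12), with mean (12+k)/(12+12+k).
Set (12+k)/(24+k) > 0.58 and solve: k > (0.58·24 − 12)/(1 − 0.58) = 4.571.
The smallest integer exceeding 4.571 is 5.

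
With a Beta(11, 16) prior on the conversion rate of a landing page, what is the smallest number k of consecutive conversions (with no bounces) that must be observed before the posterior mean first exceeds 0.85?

After k conversions and 0 bounces the posterior is Beta(11+k, 16), with mean (11+k)/(11+16+k).
Set (11+k)/(27+k) > 0.85 and solve: k > (0.85·27 − 11)/(1 − 0.85) = 79.667.
The smallest integer exceeding 79.667 is 80.

k = 80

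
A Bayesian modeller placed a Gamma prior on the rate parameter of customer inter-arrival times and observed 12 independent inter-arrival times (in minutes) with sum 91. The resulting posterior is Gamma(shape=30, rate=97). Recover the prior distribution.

For an exponential likelihood with a Gamma(α, β) prior on the rate, n observations with total T give posterior Gamma(α+n, β+T).
So α = 30 − 12 = 18 and β = 97 − 91 = 6.

Gamma(shape=18, rate=6)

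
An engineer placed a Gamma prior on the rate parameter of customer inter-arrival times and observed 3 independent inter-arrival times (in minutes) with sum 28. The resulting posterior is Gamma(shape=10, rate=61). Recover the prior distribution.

Gamma(shape=7, rate=33)

Gamma–exponential conjugacy: posterior shape = α + n, posterior rate = β + Σtᵢ.
So α = 10 − 3 = 7 and β = 61 − 28 = 33.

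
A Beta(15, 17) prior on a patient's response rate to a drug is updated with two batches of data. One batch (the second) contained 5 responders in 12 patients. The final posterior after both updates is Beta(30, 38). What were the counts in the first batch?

10 responders and 14 non-responders

Because Beta–binomial updating is additive in the counts, the combined data contributed (α_post−α_prior, β_post−β_prior) successes and failures.
Total across both batches: 30−15=15 responders, 38−17=21 non-responders.
Subtract the second batch: 15−5=10 responders and 21−7=14 non-responders.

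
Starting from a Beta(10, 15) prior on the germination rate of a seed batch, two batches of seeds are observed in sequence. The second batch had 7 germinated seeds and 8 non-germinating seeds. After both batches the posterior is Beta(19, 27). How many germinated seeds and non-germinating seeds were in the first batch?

2 germinated seeds and 4 non-germinating seeds

Sequential conjugate updates are equivalent to a single update on the pooled data, so total successes = posterior α − prior α and total failures = posterior β − prior β.
Total across both batches: 19−10=9 germinated seeds, 27−15=12 non-germinating seeds.
Subtract the second batch: 9−7=2 germinated seeds and 12−8=4 non-germinating seeds.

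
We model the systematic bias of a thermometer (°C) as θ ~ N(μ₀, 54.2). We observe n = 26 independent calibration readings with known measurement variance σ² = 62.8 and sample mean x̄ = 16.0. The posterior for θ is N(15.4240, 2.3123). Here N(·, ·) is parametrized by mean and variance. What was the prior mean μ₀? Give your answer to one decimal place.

With known observation variance, the Normal–Normal posterior has precision τ_n = τ₀ + n/σ² and mean μ_n = (τ₀μ₀ + (n/σ²)x̄)/τ_n.
Here τ₀ = 1/54.2 = 0.018450 and τ_data = 26/62.8 = 0.414013, so τ_n = 0.432463.
Rearranging for μ₀: μ₀ = (μ_n·τ_n − τ_data·x̄)/τ₀ = (15.4240·0.432463 − 0.414013·16.0) / 0.018450 = 0.046101/0.018450 ≈ 2.5.

μ₀ = 2.5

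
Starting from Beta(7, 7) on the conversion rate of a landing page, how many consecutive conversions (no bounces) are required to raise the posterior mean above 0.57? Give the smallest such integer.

After k conversions and 0 bounces the posterior is Beta(7+k, 7), with mean (7+k)/(7+7+k).
Set (7+k)/(14+k) > 0.57 and solve: k > (0.57·14 − 7)/(1 − 0.57) = 2.279.
The smallest integer exceeding 2.279 is 3.

k = 3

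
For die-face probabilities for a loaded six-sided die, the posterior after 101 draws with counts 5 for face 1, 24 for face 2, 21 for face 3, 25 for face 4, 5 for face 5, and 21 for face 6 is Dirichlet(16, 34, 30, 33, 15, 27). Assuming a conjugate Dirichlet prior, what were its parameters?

For a Dirichlet(α) prior with multinomial counts c, the posterior is Dirichlet(α + c) componentwise.
Subtract each count from the matching posterior parameter: 16−5=11, 34−24=10, 30−21=9, 33−25=8, 15−5=10, 27−21=6.

Dirichlet(11, 10, 9, 8, 10, 6)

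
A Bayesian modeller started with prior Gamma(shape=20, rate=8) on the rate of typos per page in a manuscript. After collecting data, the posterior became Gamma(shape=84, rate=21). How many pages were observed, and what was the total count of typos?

n = 13 pages with total 64 typos

Gamma–Poisson conjugacy: posterior shape = α + Σxᵢ, posterior rate = β + n.
Matching: Σxᵢ = 84 − 20 = 64 and n = 21 − 8 = 13.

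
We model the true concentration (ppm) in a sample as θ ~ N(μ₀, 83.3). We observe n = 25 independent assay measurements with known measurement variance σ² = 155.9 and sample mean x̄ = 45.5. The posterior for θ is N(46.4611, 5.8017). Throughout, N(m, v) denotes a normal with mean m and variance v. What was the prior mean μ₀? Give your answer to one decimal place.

μ₀ = 59.3

With known observation variance, the Normal–Normal posterior has precision τ_n = τ₀ + n/σ² and mean μ_n = (τ₀μ₀ + (n/σ²)x̄)/τ_n.
Here τ₀ = 1/83.3 = 0.012005 and τ_data = 25/155.9 = 0.160359, so τ_n = 0.172364.
Rearranging for μ₀: μ₀ = (μ_n·τ_n − τ_data·x̄)/τ₀ = (46.4611·0.172364 − 0.160359·45.5) / 0.012005 = 0.711887/0.012005 ≈ 59.3.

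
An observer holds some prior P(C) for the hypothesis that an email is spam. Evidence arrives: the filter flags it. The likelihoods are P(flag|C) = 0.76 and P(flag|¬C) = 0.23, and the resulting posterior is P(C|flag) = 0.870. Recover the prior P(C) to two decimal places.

Bayes' rule in odds form gives O(C|E) = O(C)·[P(E|C)/P(E|¬C)], hence O(C) = O(C|E)/LR.
Posterior odds = 0.870/(1−0.870) = 6.6923. LR = 0.76/0.23 = 3.3043.
Prior odds = 6.6923/3.3043 = 2.0253, so P(C) = 2.0253/(1+2.0253) ≈ 0.67.

P(C) = 0.67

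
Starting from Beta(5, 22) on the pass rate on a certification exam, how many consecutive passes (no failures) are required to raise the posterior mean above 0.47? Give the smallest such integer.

k = 15

After k passes and 0 failures the posterior is Beta(5+k, 22), with mean (5+k)/(5+22+k).
Set (5+k)/(27+k) > 0.47 and solve: k > (0.47·27 − 5)/(1 − 0.47) = 14.509.
The smallest integer exceeding 14.509 is 15.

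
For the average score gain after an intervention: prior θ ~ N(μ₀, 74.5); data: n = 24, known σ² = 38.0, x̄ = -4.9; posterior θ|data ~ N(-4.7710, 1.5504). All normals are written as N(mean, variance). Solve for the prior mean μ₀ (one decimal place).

μ₀ = 1.3

The posterior mean is a precision-weighted average: μ_n = (τ₀μ₀ + τ_data·x̄)/(τ₀+τ_data), with τ₀=1/σ₀² and τ_data=n/σ².
Here τ₀ = 1/74.5 = 0.013423 and τ_data = 24/38.0 = 0.631579, so τ_n = 0.645002.
Rearranging for μ₀: μ₀ = (μ_n·τ_n − τ_data·x̄)/τ₀ = (-4.7710·0.645002 − 0.631579·-4.9) / 0.013423 = 0.017433/0.013423 ≈ 1.3.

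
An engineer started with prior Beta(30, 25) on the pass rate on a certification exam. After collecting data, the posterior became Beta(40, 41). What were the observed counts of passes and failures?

Under Beta–binomial conjugacy the posterior parameters are (α+s, β+f).
So s = 40 − 30 = 10 and f = 41 − 25 = 16.

10 passes and 16 failures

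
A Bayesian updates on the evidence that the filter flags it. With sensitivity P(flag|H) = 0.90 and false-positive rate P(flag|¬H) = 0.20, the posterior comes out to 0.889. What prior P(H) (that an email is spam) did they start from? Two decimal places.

P(H) = 0.64

Bayes' rule in odds form gives O(H|E) = O(H)·[P(E|H)/P(E|¬H)], hence O(H) = O(H|E)/LR.
Posterior odds = 0.889/(1−0.889) = 8.0090. LR = 0.90/0.20 = 4.5000.
Prior odds = 8.0090/4.5000 = 1.7798, so P(H) = 1.7798/(1+1.7798) ≈ 0.64.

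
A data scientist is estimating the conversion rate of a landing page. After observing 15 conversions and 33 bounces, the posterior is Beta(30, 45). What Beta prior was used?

Beta(15, 12)

Beta is conjugate to the binomial likelihood: posterior = Beta(α+s, β+f).
Subtract the data counts: 30−15=15, 45−33=12.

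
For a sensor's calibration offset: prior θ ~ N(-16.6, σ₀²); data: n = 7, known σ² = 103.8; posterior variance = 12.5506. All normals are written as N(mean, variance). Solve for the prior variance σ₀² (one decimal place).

Posterior precision equals prior precision plus data precision: 1/σ_n² = 1/σ₀² + n/σ².
So 1/σ₀² = 1/12.5506 − 7/103.8 = 0.079677 − 0.067437 = 0.012240.
Hence σ₀² = 1/0.012240 ≈ 81.7.

σ₀² = 81.7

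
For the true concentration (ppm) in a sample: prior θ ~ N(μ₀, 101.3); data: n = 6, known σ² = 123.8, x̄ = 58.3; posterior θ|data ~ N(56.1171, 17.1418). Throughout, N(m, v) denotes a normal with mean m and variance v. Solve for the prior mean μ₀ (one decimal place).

With known observation variance, the Normal–Normal posterior has precision τ_n = τ₀ + n/σ² and mean μ_n = (τ₀μ₀ + (n/σ²)x̄)/τ_n.
Here τ₀ = 1/101.3 = 0.009872 and τ_data = 6/123.8 = 0.048465, so τ_n = 0.058337.
Rearranging for μ₀: μ₀ = (μ_n·τ_n − τ_data·x̄)/τ₀ = (56.1171·0.058337 − 0.048465·58.3) / 0.009872 = 0.448194/0.009872 ≈ 45.4.

μ₀ = 45.4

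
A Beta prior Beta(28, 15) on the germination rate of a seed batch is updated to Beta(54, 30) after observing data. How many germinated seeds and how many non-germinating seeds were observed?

26 germinated seeds and 15 non-germinating seeds

Under Beta–binomial conjugacy the posterior parameters are (a+s, b+f).
Match parameters: s=54−28=26, f=30−15=15.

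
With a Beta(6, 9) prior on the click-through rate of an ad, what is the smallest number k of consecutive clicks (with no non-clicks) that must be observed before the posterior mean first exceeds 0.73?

k = 19

After k clicks and 0 non-clicks the posterior is Beta(6+k, 9), with mean (6+k)/(6+9+k).
Set (6+k)/(15+k) > 0.73 and solve: k > (0.73·15 − 6)/(1 − 0.73) = 18.333.
The smallest integer exceeding 18.333 is 19, and checking k=19: (25)/(34) = 0.7353 > 0.73.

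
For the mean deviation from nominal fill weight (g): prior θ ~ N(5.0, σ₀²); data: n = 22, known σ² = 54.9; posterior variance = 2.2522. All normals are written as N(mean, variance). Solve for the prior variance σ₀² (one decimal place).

For the Normal–Normal model with known σ², precisions add: τ_n = τ₀ + n/σ².
So 1/σ₀² = 1/2.2522 − 22/54.9 = 0.444010 − 0.400729 = 0.043281.
Hence σ₀² = 1/0.043281 ≈ 23.1.

σ₀² = 23.1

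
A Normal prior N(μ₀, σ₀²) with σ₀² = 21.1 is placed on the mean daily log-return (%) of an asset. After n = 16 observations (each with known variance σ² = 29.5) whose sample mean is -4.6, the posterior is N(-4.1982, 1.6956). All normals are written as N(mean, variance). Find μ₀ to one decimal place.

μ₀ = 0.4

With known observation variance, the Normal–Normal posterior has precision τ_n = τ₀ + n/σ² and mean μ_n = (τ₀μ₀ + (n/σ²)x̄)/τ_n.
Here τ₀ = 1/21.1 = 0.047393 and τ_data = 16/29.5 = 0.542373, so τ_n = 0.589766.
Rearranging for μ₀: μ₀ = (μ_n·τ_n − τ_data·x̄)/τ₀ = (-4.1982·0.589766 − 0.542373·-4.6) / 0.047393 = 0.018960/0.047393 ≈ 0.4.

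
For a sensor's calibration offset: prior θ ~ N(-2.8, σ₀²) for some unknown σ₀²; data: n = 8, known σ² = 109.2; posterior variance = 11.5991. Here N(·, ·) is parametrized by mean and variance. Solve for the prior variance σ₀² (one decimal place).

σ₀² = 77.2

Posterior precision equals prior precision plus data precision: 1/σ_n² = 1/σ₀² + n/σ².
So 1/σ₀² = 1/11.5991 − 8/109.2 = 0.086214 − 0.073260 = 0.012954.
Hence σ₀² = 1/0.012954 ≈ 77.2.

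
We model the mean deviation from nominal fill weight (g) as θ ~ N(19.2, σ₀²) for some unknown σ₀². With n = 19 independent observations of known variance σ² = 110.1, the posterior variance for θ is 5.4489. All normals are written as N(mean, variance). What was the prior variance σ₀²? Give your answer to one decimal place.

σ₀² = 91.3

Posterior precision equals prior precision plus data precision: 1/σ_n² = 1/σ₀² + n/σ².
So 1/σ₀² = 1/5.4489 − 19/110.1 = 0.183523 − 0.172570 = 0.010953.
Hence σ₀² = 1/0.010953 ≈ 91.3.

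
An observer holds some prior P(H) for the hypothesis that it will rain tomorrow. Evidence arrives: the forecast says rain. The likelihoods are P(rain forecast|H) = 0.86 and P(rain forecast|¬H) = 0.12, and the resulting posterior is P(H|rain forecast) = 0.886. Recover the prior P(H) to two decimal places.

Bayes' rule in odds form gives O(H|E) = O(H)·[P(E|H)/P(E|¬H)], hence O(H) = O(H|E)/LR.
Posterior odds = 0.886/(1−0.886) = 7.7719. LR = 0.86/0.12 = 7.1667.
Prior odds = 7.7719/7.1667 = 1.0844, so P(H) = 1.0844/(1+1.0844) ≈ 0.52.

P(H) = 0.52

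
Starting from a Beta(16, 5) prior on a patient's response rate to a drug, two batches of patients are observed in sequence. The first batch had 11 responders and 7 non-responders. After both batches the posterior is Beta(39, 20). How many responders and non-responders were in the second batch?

12 responders and 8 non-responders

Because Beta–binomial updating is additive in the counts, the combined data contributed (α_post−α_prior, β_post−β_prior) successes and failures.
Total across both batches: 39−16=23 responders, 20−5=15 non-responders.
Subtract the first batch: 23−11=12 responders and 15−7=8 non-responders.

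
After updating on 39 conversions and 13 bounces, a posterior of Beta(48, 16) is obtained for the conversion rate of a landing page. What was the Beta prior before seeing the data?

Beta(9, 3)

Beta is conjugate to the binomial likelihood: posterior = Beta(α+s, β+f).
So α = 48 − 39 = 9 and β = 16 − 13 = 3.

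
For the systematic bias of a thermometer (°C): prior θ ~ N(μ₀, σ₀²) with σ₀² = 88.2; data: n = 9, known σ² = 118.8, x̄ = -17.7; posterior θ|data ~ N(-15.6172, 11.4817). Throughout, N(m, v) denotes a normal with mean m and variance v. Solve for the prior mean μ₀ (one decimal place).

μ₀ = -1.7

The posterior mean is a precision-weighted average: μ_n = (τ₀μ₀ + τ_data·x̄)/(τ₀+τ_data), with τ₀=1/σ₀² and τ_data=n/σ².
Here τ₀ = 1/88.2 = 0.011338 and τ_data = 9/118.8 = 0.075758, so τ_n = 0.087096.
Rearranging for μ₀: μ₀ = (μ_n·τ_n − τ_data·x̄)/τ₀ = (-15.6172·0.087096 − 0.075758·-17.7) / 0.011338 = -0.019279/0.011338 ≈ -1.7.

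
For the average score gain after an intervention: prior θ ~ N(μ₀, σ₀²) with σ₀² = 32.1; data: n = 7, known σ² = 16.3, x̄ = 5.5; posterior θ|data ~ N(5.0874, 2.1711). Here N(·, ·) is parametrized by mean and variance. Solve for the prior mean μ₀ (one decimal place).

The posterior mean is a precision-weighted average: μ_n = (τ₀μ₀ + τ_data·x̄)/(τ₀+τ_data), with τ₀=1/σ₀² and τ_data=n/σ².
Here τ₀ = 1/32.1 = 0.031153 and τ_data = 7/16.3 = 0.429448, so τ_n = 0.460601.
Rearranging for μ₀: μ₀ = (μ_n·τ_n − τ_data·x̄)/τ₀ = (5.0874·0.460601 − 0.429448·5.5) / 0.031153 = -0.018702/0.031153 ≈ -0.6.

μ₀ = -0.6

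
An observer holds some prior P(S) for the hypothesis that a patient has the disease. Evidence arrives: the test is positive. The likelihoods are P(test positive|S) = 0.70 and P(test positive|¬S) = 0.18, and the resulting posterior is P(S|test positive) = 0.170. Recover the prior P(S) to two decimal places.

In odds form, posterior odds = prior odds × likelihood ratio, so prior odds = posterior odds ÷ LR.
Posterior odds = 0.170/(1−0.170) = 0.2048. LR = 0.70/0.18 = 3.8889.
Prior odds = 0.2048/3.8889 = 0.0527, so P(S) = 0.0527/(1+0.0527) ≈ 0.05.

P(S) = 0.05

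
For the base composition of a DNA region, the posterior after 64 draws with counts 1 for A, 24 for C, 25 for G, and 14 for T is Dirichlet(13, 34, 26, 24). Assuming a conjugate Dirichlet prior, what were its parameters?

For a Dirichlet(α) prior with multinomial counts c, the posterior is Dirichlet(α + c) componentwise.
Subtract each count from the matching posterior parameter: 13−1=12, 34−24=10, 26−25=1, 24−14=10.

Dirichlet(12, 10, 1, 10)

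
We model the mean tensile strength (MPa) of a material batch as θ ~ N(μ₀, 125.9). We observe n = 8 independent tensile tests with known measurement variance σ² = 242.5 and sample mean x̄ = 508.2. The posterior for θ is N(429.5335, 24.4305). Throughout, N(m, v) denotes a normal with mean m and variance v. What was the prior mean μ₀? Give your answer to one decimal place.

With known observation variance, the Normal–Normal posterior has precision τ_n = τ₀ + n/σ² and mean μ_n = (τ₀μ₀ + (n/σ²)x̄)/τ_n.
Here τ₀ = 1/125.9 = 0.007943 and τ_data = 8/242.5 = 0.032990, so τ_n = 0.040933.
Rearranging for μ₀: μ₀ = (μ_n·τ_n − τ_data·x̄)/τ₀ = (429.5335·0.040933 − 0.032990·508.2) / 0.007943 = 0.816577/0.007943 ≈ 102.8.

μ₀ = 102.8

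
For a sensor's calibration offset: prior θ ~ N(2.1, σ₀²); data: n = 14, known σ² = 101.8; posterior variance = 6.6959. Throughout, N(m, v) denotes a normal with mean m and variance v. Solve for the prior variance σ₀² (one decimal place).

σ₀² = 84.6

For the Normal–Normal model with known σ², precisions add: τ_n = τ₀ + n/σ².
So 1/σ₀² = 1/6.6959 − 14/101.8 = 0.149345 − 0.137525 = 0.011820.
Hence σ₀² = 1/0.011820 ≈ 84.6.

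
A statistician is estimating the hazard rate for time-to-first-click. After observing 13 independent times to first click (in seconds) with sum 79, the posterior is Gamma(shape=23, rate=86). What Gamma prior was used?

Gamma–exponential conjugacy: posterior shape = α + n, posterior rate = β + Σtᵢ.
So α = 23 − 13 = 10 and β = 86 − 79 = 7.

Gamma(shape=10, rate=7)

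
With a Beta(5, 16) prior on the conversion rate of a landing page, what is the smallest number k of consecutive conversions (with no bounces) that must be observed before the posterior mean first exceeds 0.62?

After k conversions and 0 bounces the posterior is Beta(5+k, 16), with mean (5+k)/(5+16+k).
Set (5+k)/(21+k) > 0.62 and solve: k > (0.62·21 − 5)/(1 − 0.62) = 21.105.
The smallest integer exceeding 21.105 is 22.

k = 22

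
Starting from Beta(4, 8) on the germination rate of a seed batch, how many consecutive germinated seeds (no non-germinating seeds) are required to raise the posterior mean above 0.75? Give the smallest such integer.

After k germinated seeds and 0 non-germinating seeds the posterior is Beta(4+k, 8), with mean (4+k)/(4+8+k).
Set (4+k)/(12+k) > 0.75 and solve: k > (0.75·12 − 4)/(1 − 0.75) = 20.000.
The smallest integer exceeding 20.000 is 21, and checking k=21: (25)/(33) = 0.7576 > 0.75.

k = 21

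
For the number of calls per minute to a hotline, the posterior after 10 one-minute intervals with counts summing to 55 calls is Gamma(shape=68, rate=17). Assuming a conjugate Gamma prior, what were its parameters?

Gamma(shape=13, rate=7)

A Gamma(α, β) prior (rate parametrization) on a Poisson rate with n observations summing to S gives posterior Gamma(α+S, β+n).
So α = 68 − 55 = 13 and β = 17 − 10 = 7.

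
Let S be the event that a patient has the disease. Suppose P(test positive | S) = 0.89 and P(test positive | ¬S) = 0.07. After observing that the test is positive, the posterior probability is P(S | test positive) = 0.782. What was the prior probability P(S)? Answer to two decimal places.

Bayes' rule in odds form gives O(S|E) = O(S)·[P(E|S)/P(E|¬S)], hence O(S) = O(S|E)/LR.
Posterior odds = 0.782/(1−0.782) = 3.5872. LR = 0.89/0.07 = 12.7143.
Prior odds = 3.5872/12.7143 = 0.2821, so P(S) = 0.2821/(1+0.2821) ≈ 0.22.

P(S) = 0.22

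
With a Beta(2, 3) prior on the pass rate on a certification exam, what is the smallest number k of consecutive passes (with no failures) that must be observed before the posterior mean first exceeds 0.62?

After k passes and 0 failures the posterior is Beta(2+k, 3), with mean (2+k)/(2+3+k).
Set (2+k)/(5+k) > 0.62 and solve: k > (0.62·5 − 2)/(1 − 0.62) = 2.895.
The smallest integer exceeding 2.895 is 3.

k = 3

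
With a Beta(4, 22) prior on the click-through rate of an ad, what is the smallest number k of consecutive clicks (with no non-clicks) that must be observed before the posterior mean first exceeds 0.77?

After k clicks and 0 non-clicks the posterior is Beta(4+k, 22), with mean (4+k)/(4+22+k).
Set (4+k)/(26+k) > 0.77 and solve: k > (0.77·26 − 4)/(1 − 0.77) = 69.652.
The smallest integer exceeding 69.652 is 70.

k = 70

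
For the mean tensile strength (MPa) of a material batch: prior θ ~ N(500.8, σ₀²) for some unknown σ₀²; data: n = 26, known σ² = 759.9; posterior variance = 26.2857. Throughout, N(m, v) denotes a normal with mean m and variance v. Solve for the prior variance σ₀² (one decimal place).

For the Normal–Normal model with known σ², precisions add: τ_n = τ₀ + n/σ².
So 1/σ₀² = 1/26.2857 − 26/759.9 = 0.038043 − 0.034215 = 0.003828.
Hence σ₀² = 1/0.003828 ≈ 261.2.

σ₀² = 261.2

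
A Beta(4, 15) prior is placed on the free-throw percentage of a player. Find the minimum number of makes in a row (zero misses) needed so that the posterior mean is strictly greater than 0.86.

After k makes and 0 misses the posterior is Beta(4+k, 15), with mean (4+k)/(4+15+k).
Set (4+k)/(19+k) > 0.86 and solve: k > (0.86·19 − 4)/(1 − 0.86) = 88.143.
The smallest integer exceeding 88.143 is 89.

k = 89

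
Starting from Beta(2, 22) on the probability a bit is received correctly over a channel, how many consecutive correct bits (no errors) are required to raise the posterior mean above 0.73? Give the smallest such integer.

k = 58

After k correct bits and 0 errors the posterior is Beta(2+k, 22), with mean (2+k)/(2+22+k).
Set (2+k)/(24+k) > 0.73 and solve: k > (0.73·24 − 2)/(1 − 0.73) = 57.481.
The smallest integer exceeding 57.481 is 58.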